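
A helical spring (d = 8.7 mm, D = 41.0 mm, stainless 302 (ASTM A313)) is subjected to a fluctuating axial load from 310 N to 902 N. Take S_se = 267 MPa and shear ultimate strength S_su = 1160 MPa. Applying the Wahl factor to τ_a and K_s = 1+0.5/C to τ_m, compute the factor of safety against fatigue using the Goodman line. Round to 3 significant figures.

C = D/d = 41.0/8.7 = 4.7126; K_W = (4C−1)/(4C−4)+0.615/C = 1.3325; K_s = 1+0.5/C = 1.1061
F_a = (F_max−F_min)/2 = 296 N; F_m = (F_max+F_min)/2 = 606 N
τ_a = K_W·8F_aD/(πd³) = 1.3325 × 46.931 = 62.536 MPa
τ_m = K_s·8F_mD/(πd³) = 1.1061 × 96.081 = 106.28 MPa
Goodman: 1/n_f = τ_a/S_se + τ_m/S_su = 62.536/267 + 106.28/1160 = 0.23422 + 0.09162 = 0.32583
n_f = 1/0.32583 = 3.069

3.07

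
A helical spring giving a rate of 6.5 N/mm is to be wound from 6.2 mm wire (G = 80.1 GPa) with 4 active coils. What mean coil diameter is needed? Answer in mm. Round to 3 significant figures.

82.9 mm

D = (Gd⁴/(8N_a·k))^(1/3) = (80.1×10³·6.2⁴/(8·4·6.5))^(1/3)
  = (569031)^(1/3) = 82.8664 mm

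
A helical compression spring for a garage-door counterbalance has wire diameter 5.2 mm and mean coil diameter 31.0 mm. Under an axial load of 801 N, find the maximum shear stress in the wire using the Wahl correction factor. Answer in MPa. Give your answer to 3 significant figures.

564 MPa

Spring index C = D/d = 31.0/5.2 = 5.9615
K_W = (4C−1)/(4C−4) + 0.615/C = 22.846/19.846 + 0.1032 = 1.2543
τ₀ = 8FD/(πd³) = 8·801·31.0/(π·5.2³) = 198648/441.73 = 449.7 MPa
τ_max = K·τ₀ = 1.2543 × 449.7 = 564.07 MPa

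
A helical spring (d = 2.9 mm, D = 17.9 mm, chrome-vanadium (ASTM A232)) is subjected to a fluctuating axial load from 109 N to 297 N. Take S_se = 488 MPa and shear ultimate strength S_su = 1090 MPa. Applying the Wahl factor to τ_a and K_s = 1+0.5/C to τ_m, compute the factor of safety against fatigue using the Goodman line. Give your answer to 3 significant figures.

C = D/d = 17.9/2.9 = 6.1724; K_W = (4C−1)/(4C−4)+0.615/C = 1.2446; K_s = 1+0.5/C = 1.0810
F_a = (F_max−F_min)/2 = 94 N; F_m = (F_max+F_min)/2 = 203 N
τ_a = K_W·8F_aD/(πd³) = 1.2446 × 175.68 = 218.66 MPa
τ_m = K_s·8F_mD/(πd³) = 1.0810 × 379.4 = 410.13 MPa
Goodman: 1/n_f = τ_a/S_se + τ_m/S_su = 218.66/488 + 410.13/1090 = 0.44807 + 0.37627 = 0.82434
n_f = 1/0.82434 = 1.213

1.21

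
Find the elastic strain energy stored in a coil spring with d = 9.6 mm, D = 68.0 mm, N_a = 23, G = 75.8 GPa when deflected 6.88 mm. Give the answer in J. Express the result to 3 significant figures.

0.263 J

k = Gd⁴/(8D³N_a) = (75.8×10³)(9.6⁴)/(8·68.0³·23) = 11.128 N/mm
U = ½kδ² = 0.5 × 11.128 × 6.88² = 263.36 N·mm = 0.26336 J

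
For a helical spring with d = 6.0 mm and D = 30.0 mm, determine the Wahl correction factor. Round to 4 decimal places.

C = D/d = 30.0/6.0 = 5.0000
K_W = (4C−1)/(4C−4) + 0.615/C = 19.000/16.000 + 0.1230 = 1.3105

1.3105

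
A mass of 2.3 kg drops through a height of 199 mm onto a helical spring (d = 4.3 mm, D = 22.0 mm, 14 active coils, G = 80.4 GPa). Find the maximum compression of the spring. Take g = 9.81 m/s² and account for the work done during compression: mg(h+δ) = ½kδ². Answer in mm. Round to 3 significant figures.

k = Gd⁴/(8D³N_a) = (80.4×10³)(4.3⁴)/(8·22.0³·14) = 23.049 N/mm
W = mg = 2.3 × 9.81 = 22.563 N
½kδ² − Wδ − Wh = 0 → δ = (W + √(W² + 2kWh))/k
δ = (22.563 + √(509.09 + 206978))/23.049 = (22.563 + 455.51)/23.049 = 20.742 mm

20.7 mm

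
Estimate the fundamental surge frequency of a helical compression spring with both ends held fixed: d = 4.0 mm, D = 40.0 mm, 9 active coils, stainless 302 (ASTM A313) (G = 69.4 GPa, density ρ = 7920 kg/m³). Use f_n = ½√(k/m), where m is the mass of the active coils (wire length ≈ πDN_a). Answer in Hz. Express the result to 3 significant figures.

92.5 Hz

k = Gd⁴/(8D³N_a) = (69.4×10³)(4.0⁴)/(8·40.0³·9) = 3.8556 N/mm = 3855.6 N/m
Wire length L = πDN_a = π·40.0·9 = 1131 mm
m = ρ·(πd²/4)·L = 7920 × 12.566×10⁻⁶ m² × 1.131 m = 0.11256 kg
f_n = ½√(k/m) = 0.5·√(3855.6/0.11256) = 0.5·√(34253) = 92.538 Hz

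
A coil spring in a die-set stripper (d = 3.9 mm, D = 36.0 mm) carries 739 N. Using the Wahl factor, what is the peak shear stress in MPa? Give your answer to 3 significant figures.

1320 MPa

Spring index C = D/d = 36.0/3.9 = 9.2308
K_W = (4C−1)/(4C−4) + 0.615/C = 35.923/32.923 + 0.0666 = 1.1577
τ₀ = 8FD/(πd³) = 8·739·36.0/(π·3.9³) = 212832/186.36 = 1142.1 MPa
τ_max = K·τ₀ = 1.1577 × 1142.1 = 1322.2 MPa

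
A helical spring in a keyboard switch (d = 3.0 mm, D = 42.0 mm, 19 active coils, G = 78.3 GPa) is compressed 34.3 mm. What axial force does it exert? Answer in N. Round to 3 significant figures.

k = Gd⁴/(8D³N_a) = (78.3×10³)(3.0⁴)/(8·42.0³·19) = 0.56319 N/mm
F = k·δ = 0.56319 × 34.3 = 19.317 N

19.3 N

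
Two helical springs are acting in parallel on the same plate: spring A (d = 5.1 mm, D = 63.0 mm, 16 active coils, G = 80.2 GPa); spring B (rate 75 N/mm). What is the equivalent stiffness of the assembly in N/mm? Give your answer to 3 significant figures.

k_A = Gd⁴/(8D³N_a) = (80.2×10³)(5.1⁴)/(8·63.0³·16) = 1.6952 N/mm
Parallel: k_eq = 1.6952 + 75 = 76.695 N/mm

76.7 N/mm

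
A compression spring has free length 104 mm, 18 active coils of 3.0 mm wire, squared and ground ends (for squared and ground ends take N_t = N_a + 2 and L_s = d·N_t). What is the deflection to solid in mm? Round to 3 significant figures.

44.0 mm

N_t = 20; L_s = 3.0·20 = 60 mm
δ_solid = L₀ − L_s = 104 − 60 = 44 mm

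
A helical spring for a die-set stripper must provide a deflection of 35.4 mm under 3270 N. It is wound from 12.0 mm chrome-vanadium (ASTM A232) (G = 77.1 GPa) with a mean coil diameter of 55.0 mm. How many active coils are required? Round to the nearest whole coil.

13

Required rate k = F/δ = 3270/35.4 = 92.373 N/mm
N_a = Gd⁴/(8D³k) = (77.1×10³ × 12.0⁴)/(8 × 55.0³ × 92.373)
    = 1.59875e+09 / 1.22948e+08 = 13 → 13 coils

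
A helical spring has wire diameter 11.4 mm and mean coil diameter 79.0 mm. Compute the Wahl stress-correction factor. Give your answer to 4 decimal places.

1.2152

C = D/d = 79.0/11.4 = 6.9298
K_W = (4C−1)/(4C−4) + 0.615/C = 26.719/23.719 + 0.0887 = 1.2152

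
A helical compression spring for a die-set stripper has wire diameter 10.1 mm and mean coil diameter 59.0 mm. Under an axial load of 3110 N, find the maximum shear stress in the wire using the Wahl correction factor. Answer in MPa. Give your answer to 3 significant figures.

Spring index C = D/d = 59.0/10.1 = 5.8416
K_W = (4C−1)/(4C−4) + 0.615/C = 22.366/19.366 + 0.1053 = 1.2602
τ₀ = 8FD/(πd³) = 8·3110·59.0/(π·10.1³) = 1.46792e+06/3236.8 = 453.51 MPa
τ_max = K·τ₀ = 1.2602 × 453.51 = 571.51 MPa

572 MPa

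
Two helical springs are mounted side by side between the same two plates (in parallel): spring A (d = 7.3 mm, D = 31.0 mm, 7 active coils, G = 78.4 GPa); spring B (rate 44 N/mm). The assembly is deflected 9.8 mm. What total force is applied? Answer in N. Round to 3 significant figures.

1740 N

k_A = Gd⁴/(8D³N_a) = (78.4×10³)(7.3⁴)/(8·31.0³·7) = 133.45 N/mm
Parallel: k_eq = 133.45 + 44 = 177.45 N/mm
F = k_eq·δ = 177.45·9.8 = 1739.1 N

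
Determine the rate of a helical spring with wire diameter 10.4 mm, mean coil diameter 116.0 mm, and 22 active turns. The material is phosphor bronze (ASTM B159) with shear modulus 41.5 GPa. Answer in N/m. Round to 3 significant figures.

k = Gd⁴/(8D³N_a) = (41.5×10³ × 10.4⁴) / (8 × 116.0³ × 22)
  = 4.85491e+08 / 2.74718e+08 = 1.7672 N/mm = 1767.2 N/m

1770 N/m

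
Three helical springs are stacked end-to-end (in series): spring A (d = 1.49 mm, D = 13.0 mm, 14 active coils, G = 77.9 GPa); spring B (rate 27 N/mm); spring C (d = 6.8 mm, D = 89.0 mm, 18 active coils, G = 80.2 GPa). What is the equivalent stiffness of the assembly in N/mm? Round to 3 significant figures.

0.787 N/mm

k_A = Gd⁴/(8D³N_a) = (77.9×10³)(1.49⁴)/(8·13.0³·14) = 1.5604 N/mm
k_C = Gd⁴/(8D³N_a) = (80.2×10³)(6.8⁴)/(8·89.0³·18) = 1.6892 N/mm
Series: 1/k_eq = 1/1.5604 + 1/27 + 1/1.6892 = 1.2699; k_eq = 0.78746 N/mm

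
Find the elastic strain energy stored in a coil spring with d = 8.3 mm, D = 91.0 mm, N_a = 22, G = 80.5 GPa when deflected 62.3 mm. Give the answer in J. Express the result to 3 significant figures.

k = Gd⁴/(8D³N_a) = (80.5×10³)(8.3⁴)/(8·91.0³·22) = 2.8805 N/mm
U = ½kδ² = 0.5 × 2.8805 × 62.3² = 5590.1 N·mm = 5.5901 J

5.59 J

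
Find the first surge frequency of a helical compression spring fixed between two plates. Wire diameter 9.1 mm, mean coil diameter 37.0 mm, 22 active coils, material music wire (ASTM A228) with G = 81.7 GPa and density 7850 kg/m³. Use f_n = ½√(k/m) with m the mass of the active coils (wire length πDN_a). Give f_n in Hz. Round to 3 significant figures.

110 Hz

k = Gd⁴/(8D³N_a) = (81.7×10³)(9.1⁴)/(8·37.0³·22) = 62.845 N/mm = 62845 N/m
Wire length L = πDN_a = π·37.0·22 = 2557.3 mm
m = ρ·(πd²/4)·L = 7850 × 65.039×10⁻⁶ m² × 2.5573 m = 1.3056 kg
f_n = ½√(k/m) = 0.5·√(62845/1.3056) = 0.5·√(48134) = 109.7 Hz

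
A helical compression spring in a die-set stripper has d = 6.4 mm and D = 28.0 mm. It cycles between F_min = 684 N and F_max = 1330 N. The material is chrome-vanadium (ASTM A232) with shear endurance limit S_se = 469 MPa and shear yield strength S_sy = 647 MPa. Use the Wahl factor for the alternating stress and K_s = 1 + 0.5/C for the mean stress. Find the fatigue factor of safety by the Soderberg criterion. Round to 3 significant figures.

C = D/d = 28.0/6.4 = 4.3750; K_W = (4C−1)/(4C−4)+0.615/C = 1.3628; K_s = 1+0.5/C = 1.1143
F_a = (F_max−F_min)/2 = 323 N; F_m = (F_max+F_min)/2 = 1007 N
τ_a = K_W·8F_aD/(πd³) = 1.3628 × 87.854 = 119.73 MPa
τ_m = K_s·8F_mD/(πd³) = 1.1143 × 273.9 = 305.2 MPa
Soderberg: 1/n_f = τ_a/S_se + τ_m/S_sy = 119.73/469 + 305.2/647 = 0.25528 + 0.47172 = 0.727
n_f = 1/0.727 = 1.376

1.38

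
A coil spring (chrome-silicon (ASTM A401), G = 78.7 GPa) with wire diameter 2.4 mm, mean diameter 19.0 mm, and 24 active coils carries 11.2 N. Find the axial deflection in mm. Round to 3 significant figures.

k = Gd⁴/(8D³N_a) = (78.7×10³)(2.4⁴)/(8·19.0³·24) = 1.9827 N/mm
δ = F/k = 11.2 / 1.9827 = 5.6489 mm

5.65 mm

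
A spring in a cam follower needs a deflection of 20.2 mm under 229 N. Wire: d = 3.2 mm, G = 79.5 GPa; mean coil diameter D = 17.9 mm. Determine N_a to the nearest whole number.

Required rate k = F/δ = 229/20.2 = 11.337 N/mm
N_a = Gd⁴/(8D³k) = (79.5×10³ × 3.2⁴)/(8 × 17.9³ × 11.337)
    = 8.33618e+06 / 520155 = 16.03 → 16 coils

16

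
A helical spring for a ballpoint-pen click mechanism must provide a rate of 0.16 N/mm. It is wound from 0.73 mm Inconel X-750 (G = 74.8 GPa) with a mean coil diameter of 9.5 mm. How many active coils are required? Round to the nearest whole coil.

19

N_a = Gd⁴/(8D³k) = (74.8×10³ × 0.73⁴)/(8 × 9.5³ × 0.16)
    = 21241.9 / 1097.44 = 19.36 → 19 coils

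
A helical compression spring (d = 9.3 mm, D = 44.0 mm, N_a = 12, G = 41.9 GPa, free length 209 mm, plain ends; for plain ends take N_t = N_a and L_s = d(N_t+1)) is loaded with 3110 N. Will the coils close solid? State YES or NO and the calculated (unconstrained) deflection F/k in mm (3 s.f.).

NO, δ = 81.1 mm

k = Gd⁴/(8D³N_a) = (41.9×10³)(9.3⁴)/(8·44.0³·12) = 38.328 N/mm
N_t = 12; L_s = 9.3·13 = 120.9 mm; δ_solid = L₀ − L_s = 209 − 120.9 = 88.1 mm
δ = F/k = 3110/38.328 = 81.142 mm
δ < δ_solid → spring does not go solid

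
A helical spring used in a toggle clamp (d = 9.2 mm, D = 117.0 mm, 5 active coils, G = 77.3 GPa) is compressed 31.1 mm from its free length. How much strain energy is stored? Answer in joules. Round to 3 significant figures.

k = Gd⁴/(8D³N_a) = (77.3×10³)(9.2⁴)/(8·117.0³·5) = 8.644 N/mm
U = ½kδ² = 0.5 × 8.644 × 31.1² = 4180.3 N·mm = 4.1803 J

4.18 J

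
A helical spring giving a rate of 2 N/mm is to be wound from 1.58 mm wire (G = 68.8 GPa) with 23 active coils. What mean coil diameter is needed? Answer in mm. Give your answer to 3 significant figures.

D = (Gd⁴/(8N_a·k))^(1/3) = (68.8×10³·1.58⁴/(8·23·2))^(1/3)
  = (1165.12)^(1/3) = 10.5226 mm

10.5 mm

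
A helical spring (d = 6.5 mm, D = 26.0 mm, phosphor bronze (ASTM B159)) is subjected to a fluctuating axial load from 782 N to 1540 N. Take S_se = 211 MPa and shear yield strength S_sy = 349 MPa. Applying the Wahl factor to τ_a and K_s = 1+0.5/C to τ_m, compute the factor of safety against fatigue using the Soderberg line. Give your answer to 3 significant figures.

0.662

C = D/d = 26.0/6.5 = 4.0000; K_W = (4C−1)/(4C−4)+0.615/C = 1.4038; K_s = 1+0.5/C = 1.1250
F_a = (F_max−F_min)/2 = 379 N; F_m = (F_max+F_min)/2 = 1161 N
τ_a = K_W·8F_aD/(πd³) = 1.4038 × 91.372 = 128.26 MPa
τ_m = K_s·8F_mD/(πd³) = 1.1250 × 279.9 = 314.89 MPa
Soderberg: 1/n_f = τ_a/S_se + τ_m/S_sy = 128.26/211 + 314.89/349 = 0.60788 + 0.90226 = 1.5101
n_f = 1/1.5101 = 0.6622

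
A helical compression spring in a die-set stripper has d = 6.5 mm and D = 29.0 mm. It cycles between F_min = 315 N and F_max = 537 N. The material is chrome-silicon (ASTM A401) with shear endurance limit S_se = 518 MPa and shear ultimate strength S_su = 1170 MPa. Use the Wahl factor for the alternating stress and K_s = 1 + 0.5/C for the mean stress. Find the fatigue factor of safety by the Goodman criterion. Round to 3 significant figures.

5.35

C = D/d = 29.0/6.5 = 4.4615; K_W = (4C−1)/(4C−4)+0.615/C = 1.3545; K_s = 1+0.5/C = 1.1121
F_a = (F_max−F_min)/2 = 111 N; F_m = (F_max+F_min)/2 = 426 N
τ_a = K_W·8F_aD/(πd³) = 1.3545 × 29.848 = 40.43 MPa
τ_m = K_s·8F_mD/(πd³) = 1.1121 × 114.55 = 127.39 MPa
Goodman: 1/n_f = τ_a/S_se + τ_m/S_su = 40.43/518 + 127.39/1170 = 0.07805 + 0.10888 = 0.18693
n_f = 1/0.18693 = 5.35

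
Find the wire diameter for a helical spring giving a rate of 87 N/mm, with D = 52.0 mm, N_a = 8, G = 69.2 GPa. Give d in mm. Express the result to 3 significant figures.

10.3 mm

d = (8D³N_a·k / G)^(1/4) = (8·52.0³·8·87 / (69.2×10³))^0.25
  = (11314)^0.25 = 10.3134 mm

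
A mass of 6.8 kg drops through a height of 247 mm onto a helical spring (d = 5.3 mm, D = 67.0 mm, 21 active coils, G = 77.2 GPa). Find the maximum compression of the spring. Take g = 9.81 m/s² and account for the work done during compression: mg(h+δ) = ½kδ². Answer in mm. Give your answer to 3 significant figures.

230 mm

k = Gd⁴/(8D³N_a) = (77.2×10³)(5.3⁴)/(8·67.0³·21) = 1.2056 N/mm
W = mg = 6.8 × 9.81 = 66.708 N
½kδ² − Wδ − Wh = 0 → δ = (W + √(W² + 2kWh))/k
δ = (66.708 + √(4450 + 39727.6))/1.2056 = (66.708 + 210.18)/1.2056 = 229.68 mm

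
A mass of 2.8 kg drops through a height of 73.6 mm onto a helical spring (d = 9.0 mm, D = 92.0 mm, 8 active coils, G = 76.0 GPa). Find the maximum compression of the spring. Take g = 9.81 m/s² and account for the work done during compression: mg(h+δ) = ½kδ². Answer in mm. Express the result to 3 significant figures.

23.0 mm

k = Gd⁴/(8D³N_a) = (76.0×10³)(9.0⁴)/(8·92.0³·8) = 10.006 N/mm
W = mg = 2.8 × 9.81 = 27.468 N
½kδ² − Wδ − Wh = 0 → δ = (W + √(W² + 2kWh))/k
δ = (27.468 + √(754.49 + 40455.3))/10.006 = (27.468 + 203)/10.006 = 23.034 mm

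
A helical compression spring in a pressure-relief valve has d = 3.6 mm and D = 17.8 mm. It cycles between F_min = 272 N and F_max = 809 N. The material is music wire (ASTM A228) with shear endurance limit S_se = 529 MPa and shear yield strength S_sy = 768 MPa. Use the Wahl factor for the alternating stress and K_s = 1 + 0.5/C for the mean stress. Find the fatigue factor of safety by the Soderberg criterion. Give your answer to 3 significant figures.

C = D/d = 17.8/3.6 = 4.9444; K_W = (4C−1)/(4C−4)+0.615/C = 1.3145; K_s = 1+0.5/C = 1.1011
F_a = (F_max−F_min)/2 = 268.5 N; F_m = (F_max+F_min)/2 = 540.5 N
τ_a = K_W·8F_aD/(πd³) = 1.3145 × 260.85 = 342.9 MPa
τ_m = K_s·8F_mD/(πd³) = 1.1011 × 525.11 = 578.21 MPa
Soderberg: 1/n_f = τ_a/S_se + τ_m/S_sy = 342.9/529 + 578.21/768 = 0.64820 + 0.75288 = 1.4011
n_f = 1/1.4011 = 0.7137

0.714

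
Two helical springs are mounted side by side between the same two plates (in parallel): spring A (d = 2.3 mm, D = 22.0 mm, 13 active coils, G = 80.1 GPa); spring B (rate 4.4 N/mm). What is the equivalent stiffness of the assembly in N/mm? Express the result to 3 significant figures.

6.42 N/mm

k_A = Gd⁴/(8D³N_a) = (80.1×10³)(2.3⁴)/(8·22.0³·13) = 2.0241 N/mm
Parallel: k_eq = 2.0241 + 4.4 = 6.4241 N/mm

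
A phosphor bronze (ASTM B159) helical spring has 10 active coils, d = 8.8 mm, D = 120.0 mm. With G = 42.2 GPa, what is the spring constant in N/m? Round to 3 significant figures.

k = Gd⁴/(8D³N_a) = (42.2×10³ × 8.8⁴) / (8 × 120.0³ × 10)
  = 2.53071e+08 / 1.3824e+08 = 1.8307 N/mm = 1830.7 N/m

1830 N/m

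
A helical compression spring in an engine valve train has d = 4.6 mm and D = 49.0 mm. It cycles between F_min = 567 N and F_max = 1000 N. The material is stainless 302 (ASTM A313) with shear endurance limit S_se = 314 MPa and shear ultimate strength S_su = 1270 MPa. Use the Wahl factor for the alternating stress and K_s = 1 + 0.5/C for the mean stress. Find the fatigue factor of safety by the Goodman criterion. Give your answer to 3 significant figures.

0.546

C = D/d = 49.0/4.6 = 10.6522; K_W = (4C−1)/(4C−4)+0.615/C = 1.1354; K_s = 1+0.5/C = 1.0469
F_a = (F_max−F_min)/2 = 216.5 N; F_m = (F_max+F_min)/2 = 783.5 N
τ_a = K_W·8F_aD/(πd³) = 1.1354 × 277.54 = 315.13 MPa
τ_m = K_s·8F_mD/(πd³) = 1.0469 × 1004.4 = 1051.5 MPa
Goodman: 1/n_f = τ_a/S_se + τ_m/S_su = 315.13/314 + 1051.5/1270 = 1.00358 + 0.82798 = 1.8316
n_f = 1/1.8316 = 0.546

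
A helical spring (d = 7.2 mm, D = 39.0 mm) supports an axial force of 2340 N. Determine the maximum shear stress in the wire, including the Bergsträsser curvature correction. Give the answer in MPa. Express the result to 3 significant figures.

Spring index C = D/d = 39.0/7.2 = 5.4167
K_B = (4C+2)/(4C−3) = 23.667/18.667 = 1.2679
τ₀ = 8FD/(πd³) = 8·2340·39.0/(π·7.2³) = 730080/1172.6 = 622.62 MPa
τ_max = K·τ₀ = 1.2679 × 622.62 = 789.39 MPa

789 MPa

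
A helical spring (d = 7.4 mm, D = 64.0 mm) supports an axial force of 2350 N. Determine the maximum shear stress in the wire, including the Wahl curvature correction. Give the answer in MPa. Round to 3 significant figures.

1110 MPa

Spring index C = D/d = 64.0/7.4 = 8.6486
K_W = (4C−1)/(4C−4) + 0.615/C = 33.595/30.595 + 0.0711 = 1.1692
τ₀ = 8FD/(πd³) = 8·2350·64.0/(π·7.4³) = 1.2032e+06/1273 = 945.13 MPa
τ_max = K·τ₀ = 1.1692 × 945.13 = 1105 MPa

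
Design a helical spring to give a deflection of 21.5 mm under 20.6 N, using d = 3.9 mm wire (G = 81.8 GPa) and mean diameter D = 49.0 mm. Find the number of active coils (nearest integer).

Required rate k = F/δ = 20.6/21.5 = 0.95814 N/mm
N_a = Gd⁴/(8D³k) = (81.8×10³ × 3.9⁴)/(8 × 49.0³ × 0.95814)
    = 1.89239e+07 / 901793 = 20.98 → 21 coils

21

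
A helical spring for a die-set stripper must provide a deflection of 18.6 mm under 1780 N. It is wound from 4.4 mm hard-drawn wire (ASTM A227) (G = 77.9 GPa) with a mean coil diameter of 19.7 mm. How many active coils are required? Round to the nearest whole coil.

5

Required rate k = F/δ = 1780/18.6 = 95.699 N/mm
N_a = Gd⁴/(8D³k) = (77.9×10³ × 4.4⁴)/(8 × 19.7³ × 95.699)
    = 2.91977e+07 / 5.85323e+06 = 4.988 → 5 coils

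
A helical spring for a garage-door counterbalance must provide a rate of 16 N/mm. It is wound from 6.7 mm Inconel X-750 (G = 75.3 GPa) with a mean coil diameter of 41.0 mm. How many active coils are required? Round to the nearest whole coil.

17

N_a = Gd⁴/(8D³k) = (75.3×10³ × 6.7⁴)/(8 × 41.0³ × 16)
    = 1.51738e+08 / 8.82189e+06 = 17.2 → 17 coils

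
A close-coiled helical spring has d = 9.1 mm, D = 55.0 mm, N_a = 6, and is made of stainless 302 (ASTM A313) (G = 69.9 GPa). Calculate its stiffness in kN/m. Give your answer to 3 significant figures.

60.0 kN/m

k = Gd⁴/(8D³N_a) = (69.9×10³ × 9.1⁴) / (8 × 55.0³ × 6)
  = 4.79339e+08 / 7.986e+06 = 60.022 N/mm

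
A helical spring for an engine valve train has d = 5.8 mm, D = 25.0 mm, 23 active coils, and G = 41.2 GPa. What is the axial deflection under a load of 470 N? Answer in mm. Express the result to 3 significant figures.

29.0 mm

k = Gd⁴/(8D³N_a) = (41.2×10³)(5.8⁴)/(8·25.0³·23) = 16.217 N/mm
δ = F/k = 470 / 16.217 = 28.982 mm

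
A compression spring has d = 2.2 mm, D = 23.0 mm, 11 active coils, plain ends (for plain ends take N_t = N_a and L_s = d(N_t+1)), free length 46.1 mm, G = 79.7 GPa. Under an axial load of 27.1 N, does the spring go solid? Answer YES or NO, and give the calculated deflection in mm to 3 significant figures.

k = Gd⁴/(8D³N_a) = (79.7×10³)(2.2⁴)/(8·23.0³·11) = 1.7437 N/mm
N_t = 11; L_s = 2.2·12 = 26.4 mm; δ_solid = L₀ − L_s = 46.1 − 26.4 = 19.7 mm
δ = F/k = 27.1/1.7437 = 15.541 mm
δ < δ_solid → spring does not go solid

NO, δ = 15.5 mm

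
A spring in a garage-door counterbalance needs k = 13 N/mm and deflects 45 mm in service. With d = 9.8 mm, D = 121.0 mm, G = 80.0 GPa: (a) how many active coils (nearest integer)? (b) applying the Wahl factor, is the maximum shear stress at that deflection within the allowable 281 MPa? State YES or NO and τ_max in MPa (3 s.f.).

N_a = Gd⁴/(8D³k) = (80.0×10³)(9.8⁴)/(8·121.0³·13) = 4.005 → N_a = 4
Actual rate k = Gd⁴/(8D³·4) = 13.016 N/mm
Working load F = kδ = 13.016·45 = 585.73 N
C = 121.0/9.8 = 12.3469; K_W = (4C−1)/(4C−4)+0.615/C = 1.1159
τ_max = K_W·8FD/(πd³) = 1.1159·191.76 = 213.98 MPa
τ_max ≤ 281 MPa → acceptable

(a) 4 coils; (b) YES, τ_max = 214 MPa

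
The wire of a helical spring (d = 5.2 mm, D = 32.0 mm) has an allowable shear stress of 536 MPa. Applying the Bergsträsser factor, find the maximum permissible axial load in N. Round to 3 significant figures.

C = D/d = 32.0/5.2 = 6.1538
K_B = (4C+2)/(4C−3) = 26.615/21.615 = 1.2313
τ_max = K·8FD/(πd³) → F_max = τ_allow·πd³/(8DK)
F_max = 536·π·5.2³/(8·32.0·1.2313) = 2.3677e+05/315.22 = 751.13 N

751 N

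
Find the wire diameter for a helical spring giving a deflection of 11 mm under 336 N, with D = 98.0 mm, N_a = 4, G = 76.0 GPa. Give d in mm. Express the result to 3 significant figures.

Required rate k = F/δ = 336/11 = 30.545 N/mm
d = (8D³N_a·k / G)^(1/4) = (8·98.0³·4·30.545 / (76.0×10³))^0.25
  = (12105)^0.25 = 10.4892 mm

10.5 mm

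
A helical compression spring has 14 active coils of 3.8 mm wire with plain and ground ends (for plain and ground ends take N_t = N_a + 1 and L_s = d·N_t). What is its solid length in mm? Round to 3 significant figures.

57.0 mm

plain and ground ends: N_t = N_a + 1 = 14 + 1 = 15
L_s = d·N_t = 3.8 × 15 = 57 mm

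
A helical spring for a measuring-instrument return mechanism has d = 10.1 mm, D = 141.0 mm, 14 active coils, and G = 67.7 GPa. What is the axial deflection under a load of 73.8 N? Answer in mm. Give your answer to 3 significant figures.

32.9 mm

k = Gd⁴/(8D³N_a) = (67.7×10³)(10.1⁴)/(8·141.0³·14) = 2.2439 N/mm
δ = F/k = 73.8 / 2.2439 = 32.89 mm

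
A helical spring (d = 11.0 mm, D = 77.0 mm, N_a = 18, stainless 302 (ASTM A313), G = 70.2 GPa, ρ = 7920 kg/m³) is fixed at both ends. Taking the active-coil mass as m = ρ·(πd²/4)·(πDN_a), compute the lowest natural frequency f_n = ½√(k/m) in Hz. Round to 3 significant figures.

34.5 Hz

k = Gd⁴/(8D³N_a) = (70.2×10³)(11.0⁴)/(8·77.0³·18) = 15.634 N/mm = 15634 N/m
Wire length L = πDN_a = π·77.0·18 = 4354.2 mm
m = ρ·(πd²/4)·L = 7920 × 95.033×10⁻⁶ m² × 4.3542 m = 3.2773 kg
f_n = ½√(k/m) = 0.5·√(15634/3.2773) = 0.5·√(4770.5) = 34.534 Hz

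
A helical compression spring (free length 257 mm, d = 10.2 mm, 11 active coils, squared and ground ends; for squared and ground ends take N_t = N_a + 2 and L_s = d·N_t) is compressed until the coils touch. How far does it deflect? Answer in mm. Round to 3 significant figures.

124 mm

N_t = 13; L_s = 10.2·13 = 132.6 mm
δ_solid = L₀ − L_s = 257 − 132.6 = 124.4 mm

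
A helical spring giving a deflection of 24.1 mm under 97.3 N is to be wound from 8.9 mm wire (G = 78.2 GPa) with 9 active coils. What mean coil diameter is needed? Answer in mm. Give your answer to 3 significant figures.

119 mm

Required rate k = F/δ = 97.3/24.1 = 4.0373 N/mm
D = (Gd⁴/(8N_a·k))^(1/3) = (78.2×10³·8.9⁴/(8·9·4.0373))^(1/3)
  = (1.68787e+06)^(1/3) = 119.0637 mm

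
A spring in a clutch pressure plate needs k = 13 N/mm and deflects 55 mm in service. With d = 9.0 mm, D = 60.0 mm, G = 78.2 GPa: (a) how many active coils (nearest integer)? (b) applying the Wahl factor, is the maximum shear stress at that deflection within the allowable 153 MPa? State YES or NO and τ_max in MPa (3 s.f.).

(a) 23 coils; (b) NO, τ_max = 182 MPa

N_a = Gd⁴/(8D³k) = (78.2×10³)(9.0⁴)/(8·60.0³·13) = 22.84 → N_a = 23
Actual rate k = Gd⁴/(8D³·23) = 12.909 N/mm
Working load F = kδ = 12.909·55 = 710.02 N
C = 60.0/9.0 = 6.6667; K_W = (4C−1)/(4C−4)+0.615/C = 1.2246
τ_max = K_W·8FD/(πd³) = 1.2246·148.81 = 182.23 MPa
τ_max > 153 MPa → exceeds allowable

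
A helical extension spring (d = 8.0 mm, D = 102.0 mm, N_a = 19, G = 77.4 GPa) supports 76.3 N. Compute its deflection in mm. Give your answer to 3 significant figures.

k = Gd⁴/(8D³N_a) = (77.4×10³)(8.0⁴)/(8·102.0³·19) = 1.9654 N/mm
δ = F/k = 76.3 / 1.9654 = 38.821 mm

38.8 mm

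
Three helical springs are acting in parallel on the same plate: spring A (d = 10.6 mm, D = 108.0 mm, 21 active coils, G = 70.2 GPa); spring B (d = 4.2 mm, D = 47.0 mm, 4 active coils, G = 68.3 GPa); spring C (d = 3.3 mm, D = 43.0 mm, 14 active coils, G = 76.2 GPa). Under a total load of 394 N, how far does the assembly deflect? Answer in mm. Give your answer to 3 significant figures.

34.0 mm

k_A = Gd⁴/(8D³N_a) = (70.2×10³)(10.6⁴)/(8·108.0³·21) = 4.1877 N/mm
k_B = Gd⁴/(8D³N_a) = (68.3×10³)(4.2⁴)/(8·47.0³·4) = 6.397 N/mm
k_C = Gd⁴/(8D³N_a) = (76.2×10³)(3.3⁴)/(8·43.0³·14) = 1.0148 N/mm
Parallel: k_eq = 4.1877 + 6.397 + 1.0148 = 11.6 N/mm
δ = F/k_eq = 394/11.6 = 33.967 mm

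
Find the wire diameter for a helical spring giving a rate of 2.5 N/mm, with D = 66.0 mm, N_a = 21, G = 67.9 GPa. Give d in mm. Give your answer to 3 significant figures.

d = (8D³N_a·k / G)^(1/4) = (8·66.0³·21·2.5 / (67.9×10³))^0.25
  = (1778.3)^0.25 = 6.4939 mm

6.49 mm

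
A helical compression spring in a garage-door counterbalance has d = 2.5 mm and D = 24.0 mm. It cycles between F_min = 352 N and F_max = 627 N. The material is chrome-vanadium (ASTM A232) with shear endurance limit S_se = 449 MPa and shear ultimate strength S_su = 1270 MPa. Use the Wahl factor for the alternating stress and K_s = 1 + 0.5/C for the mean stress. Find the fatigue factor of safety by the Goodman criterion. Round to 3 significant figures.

0.337

C = D/d = 24.0/2.5 = 9.6000; K_W = (4C−1)/(4C−4)+0.615/C = 1.1513; K_s = 1+0.5/C = 1.0521
F_a = (F_max−F_min)/2 = 137.5 N; F_m = (F_max+F_min)/2 = 489.5 N
τ_a = K_W·8F_aD/(πd³) = 1.1513 × 537.82 = 619.17 MPa
τ_m = K_s·8F_mD/(πd³) = 1.0521 × 1914.6 = 2014.3 MPa
Goodman: 1/n_f = τ_a/S_se + τ_m/S_su = 619.17/449 + 2014.3/1270 = 1.37900 + 1.58610 = 2.9651
n_f = 1/2.9651 = 0.3373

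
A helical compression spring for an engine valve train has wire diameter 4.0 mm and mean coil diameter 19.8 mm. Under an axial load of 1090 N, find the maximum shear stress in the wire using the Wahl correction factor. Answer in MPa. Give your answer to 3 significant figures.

1130 MPa

Spring index C = D/d = 19.8/4.0 = 4.9500
K_W = (4C−1)/(4C−4) + 0.615/C = 18.800/15.800 + 0.1242 = 1.3141
τ₀ = 8FD/(πd³) = 8·1090·19.8/(π·4.0³) = 172656/201.06 = 858.72 MPa
τ_max = K·τ₀ = 1.3141 × 858.72 = 1128.5 MPa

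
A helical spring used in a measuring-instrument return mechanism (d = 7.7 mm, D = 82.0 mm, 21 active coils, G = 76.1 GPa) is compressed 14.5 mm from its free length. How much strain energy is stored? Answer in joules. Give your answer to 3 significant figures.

k = Gd⁴/(8D³N_a) = (76.1×10³)(7.7⁴)/(8·82.0³·21) = 2.888 N/mm
U = ½kδ² = 0.5 × 2.888 × 14.5² = 303.6 N·mm = 0.3036 J

0.304 J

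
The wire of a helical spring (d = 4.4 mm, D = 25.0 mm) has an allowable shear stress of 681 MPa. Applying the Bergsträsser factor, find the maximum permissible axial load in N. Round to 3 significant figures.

C = D/d = 25.0/4.4 = 5.6818
K_B = (4C+2)/(4C−3) = 24.727/19.727 = 1.2535
τ_max = K·8FD/(πd³) → F_max = τ_allow·πd³/(8DK)
F_max = 681·π·4.4³/(8·25.0·1.2535) = 1.8224e+05/250.69 = 726.97 N

727 N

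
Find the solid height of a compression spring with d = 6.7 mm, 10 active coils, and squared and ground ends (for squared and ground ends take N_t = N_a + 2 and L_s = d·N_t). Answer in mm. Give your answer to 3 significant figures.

squared and ground ends: N_t = N_a + 2 = 10 + 2 = 12
L_s = d·N_t = 6.7 × 12 = 80.4 mm

80.4 mm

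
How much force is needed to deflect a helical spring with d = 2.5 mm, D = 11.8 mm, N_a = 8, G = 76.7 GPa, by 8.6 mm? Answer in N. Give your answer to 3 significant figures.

245 N

k = Gd⁴/(8D³N_a) = (76.7×10³)(2.5⁴)/(8·11.8³·8) = 28.492 N/mm
F = k·δ = 28.492 × 8.6 = 245.03 N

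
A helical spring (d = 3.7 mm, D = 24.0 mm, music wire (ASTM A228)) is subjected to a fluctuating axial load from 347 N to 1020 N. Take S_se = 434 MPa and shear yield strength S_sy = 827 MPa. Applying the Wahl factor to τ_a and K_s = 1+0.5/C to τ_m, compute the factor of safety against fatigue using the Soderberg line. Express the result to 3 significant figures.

0.449

C = D/d = 24.0/3.7 = 6.4865; K_W = (4C−1)/(4C−4)+0.615/C = 1.2315; K_s = 1+0.5/C = 1.0771
F_a = (F_max−F_min)/2 = 336.5 N; F_m = (F_max+F_min)/2 = 683.5 N
τ_a = K_W·8F_aD/(πd³) = 1.2315 × 406 = 500 MPa
τ_m = K_s·8F_mD/(πd³) = 1.0771 × 824.68 = 888.25 MPa
Soderberg: 1/n_f = τ_a/S_se + τ_m/S_sy = 500/434 + 888.25/827 = 1.15207 + 1.07406 = 2.2261
n_f = 1/2.2261 = 0.4492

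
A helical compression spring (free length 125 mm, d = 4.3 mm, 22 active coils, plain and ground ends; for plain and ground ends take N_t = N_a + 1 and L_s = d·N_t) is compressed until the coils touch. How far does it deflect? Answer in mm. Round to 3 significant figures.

N_t = 23; L_s = 4.3·23 = 98.9 mm
δ_solid = L₀ − L_s = 125 − 98.9 = 26.1 mm

26.1 mm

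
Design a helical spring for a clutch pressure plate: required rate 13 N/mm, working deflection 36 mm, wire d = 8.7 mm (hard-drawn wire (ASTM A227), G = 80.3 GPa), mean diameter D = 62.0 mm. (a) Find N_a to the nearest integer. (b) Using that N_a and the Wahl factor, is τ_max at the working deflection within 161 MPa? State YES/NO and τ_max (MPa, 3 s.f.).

(a) 19 coils; (b) YES, τ_max = 132 MPa

N_a = Gd⁴/(8D³k) = (80.3×10³)(8.7⁴)/(8·62.0³·13) = 18.56 → N_a = 19
Actual rate k = Gd⁴/(8D³·19) = 12.699 N/mm
Working load F = kδ = 12.699·36 = 457.17 N
C = 62.0/8.7 = 7.1264; K_W = (4C−1)/(4C−4)+0.615/C = 1.2087
τ_max = K_W·8FD/(πd³) = 1.2087·109.61 = 132.49 MPa
τ_max ≤ 161 MPa → acceptable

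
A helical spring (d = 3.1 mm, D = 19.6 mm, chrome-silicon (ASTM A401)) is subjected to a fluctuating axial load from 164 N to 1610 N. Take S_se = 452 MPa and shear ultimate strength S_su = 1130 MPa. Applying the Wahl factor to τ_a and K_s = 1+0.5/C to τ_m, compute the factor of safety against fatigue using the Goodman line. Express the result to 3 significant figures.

0.211

C = D/d = 19.6/3.1 = 6.3226; K_W = (4C−1)/(4C−4)+0.615/C = 1.2382; K_s = 1+0.5/C = 1.0791
F_a = (F_max−F_min)/2 = 723 N; F_m = (F_max+F_min)/2 = 887 N
τ_a = K_W·8F_aD/(πd³) = 1.2382 × 1211.3 = 1499.8 MPa
τ_m = K_s·8F_mD/(πd³) = 1.0791 × 1486.1 = 1603.6 MPa
Goodman: 1/n_f = τ_a/S_se + τ_m/S_su = 1499.8/452 + 1603.6/1130 = 3.31814 + 1.41909 = 4.7372
n_f = 1/4.7372 = 0.2111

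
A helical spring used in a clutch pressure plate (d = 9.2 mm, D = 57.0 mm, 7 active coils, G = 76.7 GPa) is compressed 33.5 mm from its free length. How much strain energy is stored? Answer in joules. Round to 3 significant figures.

k = Gd⁴/(8D³N_a) = (76.7×10³)(9.2⁴)/(8·57.0³·7) = 52.983 N/mm
U = ½kδ² = 0.5 × 52.983 × 33.5² = 29730 N·mm = 29.73 J

29.7 J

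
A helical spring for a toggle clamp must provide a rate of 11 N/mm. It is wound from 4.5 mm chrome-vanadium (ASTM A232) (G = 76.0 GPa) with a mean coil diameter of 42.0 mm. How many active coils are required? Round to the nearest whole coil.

N_a = Gd⁴/(8D³k) = (76.0×10³ × 4.5⁴)/(8 × 42.0³ × 11)
    = 3.11648e+07 / 6.51974e+06 = 4.78 → 5 coils

5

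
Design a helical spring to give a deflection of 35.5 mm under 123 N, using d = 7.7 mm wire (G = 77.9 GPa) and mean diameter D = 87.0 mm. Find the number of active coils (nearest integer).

15

Required rate k = F/δ = 123/35.5 = 3.4648 N/mm
N_a = Gd⁴/(8D³k) = (77.9×10³ × 7.7⁴)/(8 × 87.0³ × 3.4648)
    = 2.73842e+08 / 1.82526e+07 = 15 → 15 coils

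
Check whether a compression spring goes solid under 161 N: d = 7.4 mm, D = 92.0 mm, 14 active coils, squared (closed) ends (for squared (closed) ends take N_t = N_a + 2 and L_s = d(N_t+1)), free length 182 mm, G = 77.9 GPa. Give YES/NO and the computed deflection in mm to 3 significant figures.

k = Gd⁴/(8D³N_a) = (77.9×10³)(7.4⁴)/(8·92.0³·14) = 2.6784 N/mm
N_t = 16; L_s = 7.4·17 = 125.8 mm; δ_solid = L₀ − L_s = 182 − 125.8 = 56.2 mm
δ = F/k = 161/2.6784 = 60.109 mm
δ ≥ δ_solid → spring goes solid

YES, δ = 60.1 mm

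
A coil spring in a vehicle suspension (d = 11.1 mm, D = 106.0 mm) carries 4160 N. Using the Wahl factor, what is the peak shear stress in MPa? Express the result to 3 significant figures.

Spring index C = D/d = 106.0/11.1 = 9.5495
K_W = (4C−1)/(4C−4) + 0.615/C = 37.198/34.198 + 0.0644 = 1.1521
τ₀ = 8FD/(πd³) = 8·4160·106.0/(π·11.1³) = 3.52768e+06/4296.5 = 821.05 MPa
τ_max = K·τ₀ = 1.1521 × 821.05 = 945.95 MPa

946 MPa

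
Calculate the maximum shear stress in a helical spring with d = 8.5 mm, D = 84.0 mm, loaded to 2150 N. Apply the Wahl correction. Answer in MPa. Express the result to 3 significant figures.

859 MPa

Spring index C = D/d = 84.0/8.5 = 9.8824
K_W = (4C−1)/(4C−4) + 0.615/C = 38.529/35.529 + 0.0622 = 1.1467
τ₀ = 8FD/(πd³) = 8·2150·84.0/(π·8.5³) = 1.4448e+06/1929.3 = 748.86 MPa
τ_max = K·τ₀ = 1.1467 × 748.86 = 858.7 MPa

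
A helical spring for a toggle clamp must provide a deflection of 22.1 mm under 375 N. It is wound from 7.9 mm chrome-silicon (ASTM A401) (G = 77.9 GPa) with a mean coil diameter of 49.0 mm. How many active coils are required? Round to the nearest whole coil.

19

Required rate k = F/δ = 375/22.1 = 16.968 N/mm
N_a = Gd⁴/(8D³k) = (77.9×10³ × 7.9⁴)/(8 × 49.0³ × 16.968)
    = 3.03421e+08 / 1.59705e+07 = 19 → 19 coils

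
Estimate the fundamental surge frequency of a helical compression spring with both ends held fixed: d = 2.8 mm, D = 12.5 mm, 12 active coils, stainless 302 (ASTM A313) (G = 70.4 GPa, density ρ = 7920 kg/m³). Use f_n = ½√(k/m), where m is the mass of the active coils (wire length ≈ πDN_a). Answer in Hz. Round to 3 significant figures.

k = Gd⁴/(8D³N_a) = (70.4×10³)(2.8⁴)/(8·12.5³·12) = 23.078 N/mm = 23078 N/m
Wire length L = πDN_a = π·12.5·12 = 471.24 mm
m = ρ·(πd²/4)·L = 7920 × 6.1575×10⁻⁶ m² × 0.47124 m = 0.022981 kg
f_n = ½√(k/m) = 0.5·√(23078/0.022981) = 0.5·√(1.0042e+06) = 501.06 Hz

501 Hz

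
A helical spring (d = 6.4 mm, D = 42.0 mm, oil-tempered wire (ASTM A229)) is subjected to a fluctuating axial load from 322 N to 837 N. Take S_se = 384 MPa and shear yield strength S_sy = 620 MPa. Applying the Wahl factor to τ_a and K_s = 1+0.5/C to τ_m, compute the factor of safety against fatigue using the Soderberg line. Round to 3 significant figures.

1.34

C = D/d = 42.0/6.4 = 6.5625; K_W = (4C−1)/(4C−4)+0.615/C = 1.2285; K_s = 1+0.5/C = 1.0762
F_a = (F_max−F_min)/2 = 257.5 N; F_m = (F_max+F_min)/2 = 579.5 N
τ_a = K_W·8F_aD/(πd³) = 1.2285 × 105.06 = 129.07 MPa
τ_m = K_s·8F_mD/(πd³) = 1.0762 × 236.43 = 254.44 MPa
Soderberg: 1/n_f = τ_a/S_se + τ_m/S_sy = 129.07/384 + 254.44/620 = 0.33611 + 0.41039 = 0.74651
n_f = 1/0.74651 = 1.34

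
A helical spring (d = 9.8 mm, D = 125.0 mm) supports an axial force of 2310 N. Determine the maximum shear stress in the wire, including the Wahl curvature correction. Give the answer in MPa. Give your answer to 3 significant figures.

Spring index C = D/d = 125.0/9.8 = 12.7551
K_W = (4C−1)/(4C−4) + 0.615/C = 50.020/47.020 + 0.0482 = 1.1120
τ₀ = 8FD/(πd³) = 8·2310·125.0/(π·9.8³) = 2.31e+06/2956.8 = 781.24 MPa
τ_max = K·τ₀ = 1.1120 × 781.24 = 868.75 MPa

869 MPa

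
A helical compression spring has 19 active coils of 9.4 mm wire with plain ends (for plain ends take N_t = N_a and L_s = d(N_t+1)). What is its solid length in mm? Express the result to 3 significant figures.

188 mm

plain ends: N_t = N_a = 19
L_s = d·(N_t+1) = 9.4 × 20 = 188 mm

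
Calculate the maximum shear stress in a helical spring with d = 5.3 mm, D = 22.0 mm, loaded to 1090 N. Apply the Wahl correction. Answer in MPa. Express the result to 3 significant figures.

569 MPa

Spring index C = D/d = 22.0/5.3 = 4.1509
K_W = (4C−1)/(4C−4) + 0.615/C = 15.604/12.604 + 0.1482 = 1.3862
τ₀ = 8FD/(πd³) = 8·1090·22.0/(π·5.3³) = 191840/467.71 = 410.17 MPa
τ_max = K·τ₀ = 1.3862 × 410.17 = 568.57 MPa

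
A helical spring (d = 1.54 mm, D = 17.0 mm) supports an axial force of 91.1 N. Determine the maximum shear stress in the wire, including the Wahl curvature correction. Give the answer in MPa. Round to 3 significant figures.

1220 MPa

Spring index C = D/d = 17.0/1.54 = 11.0390
K_W = (4C−1)/(4C−4) + 0.615/C = 43.156/40.156 + 0.0557 = 1.1304
τ₀ = 8FD/(πd³) = 8·91.1·17.0/(π·1.54³) = 12389.6/11.474 = 1079.8 MPa
τ_max = K·τ₀ = 1.1304 × 1079.8 = 1220.6 MPa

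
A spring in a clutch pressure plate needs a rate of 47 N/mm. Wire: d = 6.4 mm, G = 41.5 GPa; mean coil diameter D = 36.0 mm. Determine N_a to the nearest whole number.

4

N_a = Gd⁴/(8D³k) = (41.5×10³ × 6.4⁴)/(8 × 36.0³ × 47)
    = 6.96254e+07 / 1.75427e+07 = 3.969 → 4 coils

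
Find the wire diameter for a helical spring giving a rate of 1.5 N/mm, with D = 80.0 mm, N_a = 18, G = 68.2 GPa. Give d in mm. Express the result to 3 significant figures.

6.35 mm

d = (8D³N_a·k / G)^(1/4) = (8·80.0³·18·1.5 / (68.2×10³))^0.25
  = (1621.6)^0.25 = 6.3458 mm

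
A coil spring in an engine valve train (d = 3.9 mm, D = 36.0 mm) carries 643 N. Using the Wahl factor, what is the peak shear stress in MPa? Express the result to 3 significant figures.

Spring index C = D/d = 36.0/3.9 = 9.2308
K_W = (4C−1)/(4C−4) + 0.615/C = 35.923/32.923 + 0.0666 = 1.1577
τ₀ = 8FD/(πd³) = 8·643·36.0/(π·3.9³) = 185184/186.36 = 993.71 MPa
τ_max = K·τ₀ = 1.1577 × 993.71 = 1150.5 MPa

1150 MPa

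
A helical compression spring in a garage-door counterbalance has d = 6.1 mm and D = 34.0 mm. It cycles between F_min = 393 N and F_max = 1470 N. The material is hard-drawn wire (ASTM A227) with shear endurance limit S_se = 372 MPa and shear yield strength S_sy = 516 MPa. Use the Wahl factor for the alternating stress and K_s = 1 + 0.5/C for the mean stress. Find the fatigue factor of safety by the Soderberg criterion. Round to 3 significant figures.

0.688

C = D/d = 34.0/6.1 = 5.5738; K_W = (4C−1)/(4C−4)+0.615/C = 1.2743; K_s = 1+0.5/C = 1.0897
F_a = (F_max−F_min)/2 = 538.5 N; F_m = (F_max+F_min)/2 = 931.5 N
τ_a = K_W·8F_aD/(πd³) = 1.2743 × 205.41 = 261.75 MPa
τ_m = K_s·8F_mD/(πd³) = 1.0897 × 355.31 = 387.19 MPa
Soderberg: 1/n_f = τ_a/S_se + τ_m/S_sy = 261.75/372 + 387.19/516 = 0.70364 + 0.75036 = 1.454
n_f = 1/1.454 = 0.6878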